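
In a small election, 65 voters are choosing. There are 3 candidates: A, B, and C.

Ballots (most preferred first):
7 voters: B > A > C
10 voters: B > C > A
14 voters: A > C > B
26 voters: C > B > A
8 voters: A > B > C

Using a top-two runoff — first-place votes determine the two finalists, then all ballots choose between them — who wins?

C

Round 1 first-place votes: A 22, B 17, C 26. C and A advance.
Runoff: C is ranked above A on 36 ballots, A above C on 29.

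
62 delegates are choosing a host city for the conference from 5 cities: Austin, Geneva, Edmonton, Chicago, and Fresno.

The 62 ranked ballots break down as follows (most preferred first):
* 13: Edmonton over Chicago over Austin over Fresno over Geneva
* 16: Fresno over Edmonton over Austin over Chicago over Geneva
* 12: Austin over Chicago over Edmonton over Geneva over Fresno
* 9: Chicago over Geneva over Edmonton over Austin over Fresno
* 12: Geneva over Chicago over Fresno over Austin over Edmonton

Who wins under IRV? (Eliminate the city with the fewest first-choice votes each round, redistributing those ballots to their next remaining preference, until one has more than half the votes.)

Edmonton

Round 1: Austin 12, Geneva 12, Edmonton 13, Chicago 9, Fresno 16. Chicago eliminated.
Round 2: Austin 12, Geneva 21, Edmonton 13, Fresno 16. Austin eliminated.
Round 3: Geneva 21, Edmonton 25, Fresno 16. Fresno eliminated.
Round 4: Geneva 21, Edmonton 41. Edmonton has a majority (≥32).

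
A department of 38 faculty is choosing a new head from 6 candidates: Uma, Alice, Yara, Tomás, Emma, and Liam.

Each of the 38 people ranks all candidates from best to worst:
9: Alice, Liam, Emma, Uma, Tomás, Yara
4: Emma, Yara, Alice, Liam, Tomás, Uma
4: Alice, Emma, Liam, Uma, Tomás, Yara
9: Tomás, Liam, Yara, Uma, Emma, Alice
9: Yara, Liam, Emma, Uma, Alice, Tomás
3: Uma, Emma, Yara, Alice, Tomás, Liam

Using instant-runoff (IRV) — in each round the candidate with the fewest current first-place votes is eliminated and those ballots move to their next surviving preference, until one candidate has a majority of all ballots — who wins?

Yara

Round 1: Uma 3, Alice 13, Yara 9, Tomás 9, Emma 4, Liam 0. Liam eliminated.
Round 2: Uma 3, Alice 13, Yara 9, Tomás 9, Emma 4. Uma eliminated.
Round 3: Alice 13, Yara 9, Tomás 9, Emma 7. Emma eliminated.
Round 4: Alice 13, Yara 16, Tomás 9. Tomás eliminated.
Round 5: Alice 13, Yara 25. Yara has a majority (≥20).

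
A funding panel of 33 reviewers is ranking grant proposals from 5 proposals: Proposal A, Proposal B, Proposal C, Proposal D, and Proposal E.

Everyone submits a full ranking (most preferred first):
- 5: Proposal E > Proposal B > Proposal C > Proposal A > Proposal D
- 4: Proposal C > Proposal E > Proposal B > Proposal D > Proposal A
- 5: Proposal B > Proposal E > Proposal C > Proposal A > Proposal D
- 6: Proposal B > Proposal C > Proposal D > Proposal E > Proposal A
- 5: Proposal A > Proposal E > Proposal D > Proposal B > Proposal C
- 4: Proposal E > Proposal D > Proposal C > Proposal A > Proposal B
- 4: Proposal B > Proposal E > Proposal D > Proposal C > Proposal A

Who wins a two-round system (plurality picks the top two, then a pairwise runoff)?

Proposal E

Round 1 first-place votes: Proposal A 5, Proposal B 15, Proposal C 4, Proposal D 0, Proposal E 9. Proposal B and Proposal E advance.
Runoff: Proposal B is ranked above Proposal E on 15 ballots, Proposal E above Proposal B on 18.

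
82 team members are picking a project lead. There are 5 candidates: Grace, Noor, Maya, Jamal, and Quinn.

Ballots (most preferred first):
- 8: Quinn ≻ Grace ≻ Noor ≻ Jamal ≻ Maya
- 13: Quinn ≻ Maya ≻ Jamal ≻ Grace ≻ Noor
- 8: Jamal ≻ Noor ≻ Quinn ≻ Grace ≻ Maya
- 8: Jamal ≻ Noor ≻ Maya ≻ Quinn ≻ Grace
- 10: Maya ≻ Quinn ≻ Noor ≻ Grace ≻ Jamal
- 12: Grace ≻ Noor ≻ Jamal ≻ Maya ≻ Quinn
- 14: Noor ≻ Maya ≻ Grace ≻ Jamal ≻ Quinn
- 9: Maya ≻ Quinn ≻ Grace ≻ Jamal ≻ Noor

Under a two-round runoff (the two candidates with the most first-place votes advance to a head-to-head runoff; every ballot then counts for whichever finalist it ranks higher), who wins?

Round 1 first-place votes: Grace 12, Noor 14, Maya 19, Jamal 16, Quinn 21. Quinn and Maya advance.
Runoff: Quinn is ranked above Maya on 29 ballots, Maya above Quinn on 53.

Maya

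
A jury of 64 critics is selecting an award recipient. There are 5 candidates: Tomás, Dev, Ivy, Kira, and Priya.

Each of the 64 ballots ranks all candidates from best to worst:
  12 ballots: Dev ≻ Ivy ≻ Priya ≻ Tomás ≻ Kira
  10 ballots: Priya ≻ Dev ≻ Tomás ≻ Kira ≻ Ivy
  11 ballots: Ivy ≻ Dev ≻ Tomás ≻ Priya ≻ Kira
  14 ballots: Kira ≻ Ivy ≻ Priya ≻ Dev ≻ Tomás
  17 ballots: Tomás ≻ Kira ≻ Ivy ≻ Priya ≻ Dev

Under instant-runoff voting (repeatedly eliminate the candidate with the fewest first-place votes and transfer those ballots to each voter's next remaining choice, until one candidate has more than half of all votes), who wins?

Dev

Round 1: Tomás 17, Dev 12, Ivy 11, Kira 14, Priya 10. Priya eliminated.
Round 2: Tomás 17, Dev 22, Ivy 11, Kira 14. Ivy eliminated.
Round 3: Tomás 17, Dev 33, Kira 14. Dev has a majority (≥33).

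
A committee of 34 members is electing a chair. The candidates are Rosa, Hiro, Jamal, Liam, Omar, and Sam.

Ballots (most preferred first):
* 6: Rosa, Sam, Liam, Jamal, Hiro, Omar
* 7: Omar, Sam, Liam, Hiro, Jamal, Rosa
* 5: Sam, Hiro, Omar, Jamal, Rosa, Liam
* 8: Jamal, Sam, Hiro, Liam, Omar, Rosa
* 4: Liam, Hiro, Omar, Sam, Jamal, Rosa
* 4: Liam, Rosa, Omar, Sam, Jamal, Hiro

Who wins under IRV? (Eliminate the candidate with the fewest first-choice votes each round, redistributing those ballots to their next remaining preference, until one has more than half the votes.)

Round 1: Rosa 6, Hiro 0, Jamal 8, Liam 8, Omar 7, Sam 5. Hiro eliminated.
Round 2: Rosa 6, Jamal 8, Liam 8, Omar 7, Sam 5. Sam eliminated.
Round 3: Rosa 6, Jamal 8, Liam 8, Omar 12. Rosa eliminated.
Round 4: Jamal 8, Liam 14, Omar 12. Jamal eliminated.
Round 5: Liam 22, Omar 12. Liam has a majority (≥18).

Liam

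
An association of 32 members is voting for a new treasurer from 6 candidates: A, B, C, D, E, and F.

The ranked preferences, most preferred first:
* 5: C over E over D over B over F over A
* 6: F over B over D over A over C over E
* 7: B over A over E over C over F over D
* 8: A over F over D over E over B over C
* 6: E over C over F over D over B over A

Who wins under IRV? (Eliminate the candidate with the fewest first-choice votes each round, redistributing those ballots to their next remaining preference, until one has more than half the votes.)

E

Round 1: A 8, B 7, C 5, D 0, E 6, F 6. D eliminated.
Round 2: A 8, B 7, C 5, E 6, F 6. C eliminated.
Round 3: A 8, B 7, E 11, F 6. F eliminated.
Round 4: A 8, B 13, E 11. A eliminated.
Round 5: B 13, E 19. E has a majority (≥17).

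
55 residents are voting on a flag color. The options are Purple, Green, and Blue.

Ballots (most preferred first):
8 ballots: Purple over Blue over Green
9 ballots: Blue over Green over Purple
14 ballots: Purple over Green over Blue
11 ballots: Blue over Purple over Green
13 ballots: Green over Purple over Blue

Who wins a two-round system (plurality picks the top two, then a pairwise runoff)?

Round 1 first-place votes: Purple 22, Green 13, Blue 20. Purple and Blue advance.
Runoff: Purple is ranked above Blue on 35 ballots, Blue above Purple on 20.

Purple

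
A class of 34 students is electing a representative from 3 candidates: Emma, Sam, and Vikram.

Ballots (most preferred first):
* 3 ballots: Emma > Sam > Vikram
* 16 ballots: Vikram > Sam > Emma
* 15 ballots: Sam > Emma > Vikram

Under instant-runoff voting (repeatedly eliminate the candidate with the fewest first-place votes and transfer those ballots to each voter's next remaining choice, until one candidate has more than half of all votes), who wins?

Sam

Round 1: Emma 3, Sam 15, Vikram 16. Emma eliminated.
Round 2: Sam 18, Vikram 16. Sam has a majority (≥18).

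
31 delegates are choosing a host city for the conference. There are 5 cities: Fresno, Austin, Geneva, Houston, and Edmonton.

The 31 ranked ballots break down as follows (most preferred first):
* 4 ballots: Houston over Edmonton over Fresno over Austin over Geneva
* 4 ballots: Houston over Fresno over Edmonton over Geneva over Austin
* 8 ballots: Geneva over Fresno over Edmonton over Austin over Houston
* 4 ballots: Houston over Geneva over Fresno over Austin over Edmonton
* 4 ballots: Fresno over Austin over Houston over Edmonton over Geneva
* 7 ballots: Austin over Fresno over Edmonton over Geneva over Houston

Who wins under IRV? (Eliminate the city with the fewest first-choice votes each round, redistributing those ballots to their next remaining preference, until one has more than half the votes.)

Round 1: Fresno 4, Austin 7, Geneva 8, Houston 12, Edmonton 0. Edmonton eliminated.
Round 2: Fresno 4, Austin 7, Geneva 8, Houston 12. Fresno eliminated.
Round 3: Austin 11, Geneva 8, Houston 12. Geneva eliminated.
Round 4: Austin 19, Houston 12. Austin has a majority (≥16).

Austin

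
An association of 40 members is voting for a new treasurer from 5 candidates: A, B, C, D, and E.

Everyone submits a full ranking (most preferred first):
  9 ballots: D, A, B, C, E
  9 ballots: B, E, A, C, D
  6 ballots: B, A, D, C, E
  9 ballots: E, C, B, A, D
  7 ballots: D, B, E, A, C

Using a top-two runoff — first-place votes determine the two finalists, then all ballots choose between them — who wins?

B

Round 1 first-place votes: A 0, B 15, C 0, D 16, E 9. D and B advance.
Runoff: D is ranked above B on 16 ballots, B above D on 24.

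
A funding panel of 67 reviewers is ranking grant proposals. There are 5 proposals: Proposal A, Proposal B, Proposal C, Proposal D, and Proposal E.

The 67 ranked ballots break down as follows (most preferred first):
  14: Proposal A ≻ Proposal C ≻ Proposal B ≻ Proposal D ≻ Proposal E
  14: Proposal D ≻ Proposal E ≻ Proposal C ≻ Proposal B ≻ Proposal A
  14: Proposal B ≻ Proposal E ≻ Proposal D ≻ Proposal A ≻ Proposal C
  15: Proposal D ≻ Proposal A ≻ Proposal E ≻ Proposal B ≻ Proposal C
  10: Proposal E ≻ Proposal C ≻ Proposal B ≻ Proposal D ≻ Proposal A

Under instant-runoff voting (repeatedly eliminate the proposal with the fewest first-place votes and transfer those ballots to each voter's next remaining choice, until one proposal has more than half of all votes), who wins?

Round 1: Proposal A 14, Proposal B 14, Proposal C 0, Proposal D 29, Proposal E 10. Proposal C eliminated.
Round 2: Proposal A 14, Proposal B 14, Proposal D 29, Proposal E 10. Proposal E eliminated.
Round 3: Proposal A 14, Proposal B 24, Proposal D 29. Proposal A eliminated.
Round 4: Proposal B 38, Proposal D 29. Proposal B has a majority (≥34).

Proposal B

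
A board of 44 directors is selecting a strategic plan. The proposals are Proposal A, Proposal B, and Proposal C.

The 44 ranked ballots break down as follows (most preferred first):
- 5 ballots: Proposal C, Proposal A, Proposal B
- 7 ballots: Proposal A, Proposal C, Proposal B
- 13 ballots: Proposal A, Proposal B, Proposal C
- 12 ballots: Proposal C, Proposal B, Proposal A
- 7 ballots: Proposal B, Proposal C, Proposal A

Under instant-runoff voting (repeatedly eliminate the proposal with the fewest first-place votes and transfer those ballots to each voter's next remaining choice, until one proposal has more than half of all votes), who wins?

Round 1: Proposal A 20, Proposal B 7, Proposal C 17. Proposal B eliminated.
Round 2: Proposal A 20, Proposal C 24. Proposal C has a majority (≥23).

Proposal C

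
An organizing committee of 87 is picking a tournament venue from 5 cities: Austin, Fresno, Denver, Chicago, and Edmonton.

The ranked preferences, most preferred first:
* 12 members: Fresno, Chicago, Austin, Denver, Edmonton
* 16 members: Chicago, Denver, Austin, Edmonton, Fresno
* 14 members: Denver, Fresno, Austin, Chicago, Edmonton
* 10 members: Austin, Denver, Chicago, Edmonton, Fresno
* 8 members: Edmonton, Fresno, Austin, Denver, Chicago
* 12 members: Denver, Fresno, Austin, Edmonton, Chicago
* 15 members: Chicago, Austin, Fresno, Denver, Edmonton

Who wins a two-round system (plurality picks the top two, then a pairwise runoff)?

Denver

Round 1 first-place votes: Austin 10, Fresno 12, Denver 26, Chicago 31, Edmonton 8. Chicago and Denver advance.
Runoff: Chicago is ranked above Denver on 43 ballots, Denver above Chicago on 44.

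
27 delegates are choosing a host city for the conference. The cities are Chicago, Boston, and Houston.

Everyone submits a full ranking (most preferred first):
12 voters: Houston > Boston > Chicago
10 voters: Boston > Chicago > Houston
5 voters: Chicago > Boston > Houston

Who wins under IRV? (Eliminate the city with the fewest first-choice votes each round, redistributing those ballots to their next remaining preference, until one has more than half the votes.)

Round 1: Chicago 5, Boston 10, Houston 12. Chicago eliminated.
Round 2: Boston 15, Houston 12. Boston has a majority (≥14).

Boston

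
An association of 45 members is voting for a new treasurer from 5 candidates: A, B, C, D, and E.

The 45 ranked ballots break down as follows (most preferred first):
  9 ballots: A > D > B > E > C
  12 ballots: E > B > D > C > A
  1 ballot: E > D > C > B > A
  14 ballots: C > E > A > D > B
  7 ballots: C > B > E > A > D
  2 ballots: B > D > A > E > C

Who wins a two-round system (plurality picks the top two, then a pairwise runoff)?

Round 1 first-place votes: A 9, B 2, C 21, D 0, E 13. C and E advance.
Runoff: C is ranked above E on 21 ballots, E above C on 24.

E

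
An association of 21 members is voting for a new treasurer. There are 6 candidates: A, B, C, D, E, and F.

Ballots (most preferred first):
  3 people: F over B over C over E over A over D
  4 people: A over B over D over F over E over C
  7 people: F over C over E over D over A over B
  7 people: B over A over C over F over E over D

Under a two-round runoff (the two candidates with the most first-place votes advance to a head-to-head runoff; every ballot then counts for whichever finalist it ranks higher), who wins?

Round 1 first-place votes: A 4, B 7, C 0, D 0, E 0, F 10. F and B advance.
Runoff: F is ranked above B on 10 ballots, B above F on 11.

B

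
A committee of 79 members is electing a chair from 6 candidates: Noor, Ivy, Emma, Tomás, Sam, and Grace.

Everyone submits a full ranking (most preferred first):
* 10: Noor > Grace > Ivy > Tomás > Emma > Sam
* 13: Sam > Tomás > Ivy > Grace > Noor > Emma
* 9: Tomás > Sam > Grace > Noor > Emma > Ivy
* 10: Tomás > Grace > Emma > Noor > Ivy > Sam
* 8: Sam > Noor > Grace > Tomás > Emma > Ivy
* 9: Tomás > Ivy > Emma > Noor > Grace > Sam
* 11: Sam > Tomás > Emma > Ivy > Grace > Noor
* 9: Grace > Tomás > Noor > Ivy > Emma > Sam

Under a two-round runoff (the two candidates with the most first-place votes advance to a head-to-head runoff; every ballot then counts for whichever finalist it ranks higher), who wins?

Tomás

Round 1 first-place votes: Noor 10, Ivy 0, Emma 0, Tomás 28, Sam 32, Grace 9. Sam and Tomás advance.
Runoff: Sam is ranked above Tomás on 32 ballots, Tomás above Sam on 47.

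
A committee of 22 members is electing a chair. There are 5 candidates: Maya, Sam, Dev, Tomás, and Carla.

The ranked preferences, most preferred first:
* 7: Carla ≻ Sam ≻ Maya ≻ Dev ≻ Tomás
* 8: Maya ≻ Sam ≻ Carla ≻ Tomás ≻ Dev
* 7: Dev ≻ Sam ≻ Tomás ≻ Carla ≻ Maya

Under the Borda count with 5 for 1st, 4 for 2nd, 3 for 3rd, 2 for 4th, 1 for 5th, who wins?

Maya: 7×3 + 8×5 + 7×1 = 68
Sam: 7×4 + 8×4 + 7×4 = 88
Dev: 7×2 + 8×1 + 7×5 = 57
Tomás: 7×1 + 8×2 + 7×3 = 44
Carla: 7×5 + 8×3 + 7×2 = 73

Sam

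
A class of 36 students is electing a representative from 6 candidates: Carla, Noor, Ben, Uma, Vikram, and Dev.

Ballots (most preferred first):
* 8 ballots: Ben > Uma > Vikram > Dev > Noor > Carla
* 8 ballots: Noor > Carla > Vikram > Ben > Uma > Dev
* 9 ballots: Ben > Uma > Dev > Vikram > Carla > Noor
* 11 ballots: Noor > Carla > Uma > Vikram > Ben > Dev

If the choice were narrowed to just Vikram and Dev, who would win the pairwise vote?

Vikram is ranked above Dev on 27 ballots; Dev above Vikram on 9.

Vikram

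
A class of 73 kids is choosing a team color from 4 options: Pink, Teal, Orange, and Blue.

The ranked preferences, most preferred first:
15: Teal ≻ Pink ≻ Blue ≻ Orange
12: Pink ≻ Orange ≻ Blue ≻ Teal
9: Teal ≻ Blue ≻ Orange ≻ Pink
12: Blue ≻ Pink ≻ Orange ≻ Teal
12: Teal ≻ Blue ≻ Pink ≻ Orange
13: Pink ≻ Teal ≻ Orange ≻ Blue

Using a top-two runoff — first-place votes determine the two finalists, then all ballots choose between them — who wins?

Round 1 first-place votes: Pink 25, Teal 36, Orange 0, Blue 12. Teal and Pink advance.
Runoff: Teal is ranked above Pink on 36 ballots, Pink above Teal on 37.

Pink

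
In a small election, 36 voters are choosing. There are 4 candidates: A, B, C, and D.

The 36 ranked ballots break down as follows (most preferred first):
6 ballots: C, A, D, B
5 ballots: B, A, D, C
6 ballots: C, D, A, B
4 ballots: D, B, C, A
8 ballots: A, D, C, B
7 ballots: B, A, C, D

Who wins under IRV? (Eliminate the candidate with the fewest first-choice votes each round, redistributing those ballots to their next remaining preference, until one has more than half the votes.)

Round 1: A 8, B 12, C 12, D 4. D eliminated.
Round 2: A 8, B 16, C 12. A eliminated.
Round 3: B 16, C 20. C has a majority (≥19).

C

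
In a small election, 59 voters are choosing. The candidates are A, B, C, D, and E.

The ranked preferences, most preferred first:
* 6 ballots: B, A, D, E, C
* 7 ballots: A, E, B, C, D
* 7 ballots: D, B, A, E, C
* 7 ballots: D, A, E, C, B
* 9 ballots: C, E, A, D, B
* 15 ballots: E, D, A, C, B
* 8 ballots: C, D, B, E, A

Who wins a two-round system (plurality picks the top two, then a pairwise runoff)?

E

Round 1 first-place votes: A 7, B 6, C 17, D 14, E 15. C and E advance.
Runoff: C is ranked above E on 17 ballots, E above C on 42.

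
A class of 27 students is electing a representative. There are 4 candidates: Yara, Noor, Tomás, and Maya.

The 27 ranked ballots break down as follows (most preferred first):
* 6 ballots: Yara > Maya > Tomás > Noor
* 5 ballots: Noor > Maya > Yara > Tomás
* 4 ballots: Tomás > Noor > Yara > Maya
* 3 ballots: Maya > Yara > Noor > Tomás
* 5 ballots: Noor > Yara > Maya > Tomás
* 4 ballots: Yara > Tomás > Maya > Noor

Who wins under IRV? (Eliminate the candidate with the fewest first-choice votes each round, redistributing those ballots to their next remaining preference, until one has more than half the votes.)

Noor

Round 1: Yara 10, Noor 10, Tomás 4, Maya 3. Maya eliminated.
Round 2: Yara 13, Noor 10, Tomás 4. Tomás eliminated.
Round 3: Yara 13, Noor 14. Noor has a majority (≥14).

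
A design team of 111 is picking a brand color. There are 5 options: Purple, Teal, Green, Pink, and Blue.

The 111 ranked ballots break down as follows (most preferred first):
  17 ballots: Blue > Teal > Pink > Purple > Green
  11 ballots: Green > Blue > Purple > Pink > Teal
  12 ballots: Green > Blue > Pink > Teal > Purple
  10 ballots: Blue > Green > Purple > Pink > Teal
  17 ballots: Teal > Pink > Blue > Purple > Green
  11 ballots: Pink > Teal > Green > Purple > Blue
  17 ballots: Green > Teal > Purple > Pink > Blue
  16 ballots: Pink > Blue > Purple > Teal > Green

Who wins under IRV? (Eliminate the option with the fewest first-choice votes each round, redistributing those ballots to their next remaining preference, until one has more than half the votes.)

Pink

Round 1: Purple 0, Teal 17, Green 40, Pink 27, Blue 27. Purple eliminated.
Round 2: Teal 17, Green 40, Pink 27, Blue 27. Teal eliminated.
Round 3: Green 40, Pink 44, Blue 27. Blue eliminated.
Round 4: Green 50, Pink 61. Pink has a majority (≥56).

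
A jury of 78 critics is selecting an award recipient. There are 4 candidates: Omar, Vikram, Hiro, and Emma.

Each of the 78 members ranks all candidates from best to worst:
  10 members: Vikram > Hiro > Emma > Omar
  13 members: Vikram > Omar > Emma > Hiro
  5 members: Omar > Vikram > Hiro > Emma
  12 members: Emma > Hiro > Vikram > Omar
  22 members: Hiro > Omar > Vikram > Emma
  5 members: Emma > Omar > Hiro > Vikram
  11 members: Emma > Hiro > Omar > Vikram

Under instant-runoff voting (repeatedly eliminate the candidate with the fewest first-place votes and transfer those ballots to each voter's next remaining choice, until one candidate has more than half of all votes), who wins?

Round 1: Omar 5, Vikram 23, Hiro 22, Emma 28. Omar eliminated.
Round 2: Vikram 28, Hiro 22, Emma 28. Hiro eliminated.
Round 3: Vikram 50, Emma 28. Vikram has a majority (≥40).

Vikram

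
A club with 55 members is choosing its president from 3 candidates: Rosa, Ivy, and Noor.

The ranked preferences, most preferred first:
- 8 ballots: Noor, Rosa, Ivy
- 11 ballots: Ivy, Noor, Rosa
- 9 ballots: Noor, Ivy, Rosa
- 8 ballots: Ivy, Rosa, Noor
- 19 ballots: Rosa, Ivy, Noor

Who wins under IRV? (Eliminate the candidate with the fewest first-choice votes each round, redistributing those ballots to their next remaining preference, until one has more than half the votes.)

Ivy

Round 1: Rosa 19, Ivy 19, Noor 17. Noor eliminated.
Round 2: Rosa 27, Ivy 28. Ivy has a majority (≥28).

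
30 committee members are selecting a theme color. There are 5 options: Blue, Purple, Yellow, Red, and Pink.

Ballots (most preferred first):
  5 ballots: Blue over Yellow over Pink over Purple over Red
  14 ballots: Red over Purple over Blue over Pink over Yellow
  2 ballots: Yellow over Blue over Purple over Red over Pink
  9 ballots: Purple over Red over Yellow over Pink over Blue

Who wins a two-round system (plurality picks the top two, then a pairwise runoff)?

Round 1 first-place votes: Blue 5, Purple 9, Yellow 2, Red 14, Pink 0. Red and Purple advance.
Runoff: Red is ranked above Purple on 14 ballots, Purple above Red on 16.

Purple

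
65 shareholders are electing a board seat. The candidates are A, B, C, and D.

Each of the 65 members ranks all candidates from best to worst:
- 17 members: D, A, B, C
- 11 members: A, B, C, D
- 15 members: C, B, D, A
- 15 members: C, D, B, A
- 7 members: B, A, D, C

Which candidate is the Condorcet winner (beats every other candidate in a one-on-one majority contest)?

B vs A: 37–28
B vs C: 35–30
B vs D: 33–32
B beats every other candidate.

B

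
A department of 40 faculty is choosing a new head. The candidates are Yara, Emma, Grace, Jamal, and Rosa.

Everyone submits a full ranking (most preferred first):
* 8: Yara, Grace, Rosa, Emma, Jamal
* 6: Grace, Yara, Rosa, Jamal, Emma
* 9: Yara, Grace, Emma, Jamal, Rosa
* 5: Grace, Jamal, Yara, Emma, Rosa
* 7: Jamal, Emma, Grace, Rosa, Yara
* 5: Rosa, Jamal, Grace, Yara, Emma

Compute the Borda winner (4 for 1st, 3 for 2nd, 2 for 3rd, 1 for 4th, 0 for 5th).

Yara: 8×4 + 6×3 + 9×4 + 5×2 + 7×0 + 5×1 = 101
Emma: 8×1 + 6×0 + 9×2 + 5×1 + 7×3 + 5×0 = 52
Grace: 8×3 + 6×4 + 9×3 + 5×4 + 7×2 + 5×2 = 119
Jamal: 8×0 + 6×1 + 9×1 + 5×3 + 7×4 + 5×3 = 73
Rosa: 8×2 + 6×2 + 9×0 + 5×0 + 7×1 + 5×4 = 55

Grace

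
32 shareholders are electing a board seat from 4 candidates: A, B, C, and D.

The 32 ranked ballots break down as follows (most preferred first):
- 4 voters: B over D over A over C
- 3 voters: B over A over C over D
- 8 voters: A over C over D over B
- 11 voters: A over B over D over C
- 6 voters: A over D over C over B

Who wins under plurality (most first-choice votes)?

A

First-place votes: A 25, B 7, C 0, D 0.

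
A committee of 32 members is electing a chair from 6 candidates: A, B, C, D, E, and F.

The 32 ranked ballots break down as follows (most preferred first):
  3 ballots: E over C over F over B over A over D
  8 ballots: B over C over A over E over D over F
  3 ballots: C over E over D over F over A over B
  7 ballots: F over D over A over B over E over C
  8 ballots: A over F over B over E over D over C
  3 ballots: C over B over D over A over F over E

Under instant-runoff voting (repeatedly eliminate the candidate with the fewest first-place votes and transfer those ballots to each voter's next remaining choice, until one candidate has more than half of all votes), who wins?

C

Round 1: A 8, B 8, C 6, D 0, E 3, F 7. D eliminated.
Round 2: A 8, B 8, C 6, E 3, F 7. E eliminated.
Round 3: A 8, B 8, C 9, F 7. F eliminated.
Round 4: A 15, B 8, C 9. B eliminated.
Round 5: A 15, C 17. C has a majority (≥17).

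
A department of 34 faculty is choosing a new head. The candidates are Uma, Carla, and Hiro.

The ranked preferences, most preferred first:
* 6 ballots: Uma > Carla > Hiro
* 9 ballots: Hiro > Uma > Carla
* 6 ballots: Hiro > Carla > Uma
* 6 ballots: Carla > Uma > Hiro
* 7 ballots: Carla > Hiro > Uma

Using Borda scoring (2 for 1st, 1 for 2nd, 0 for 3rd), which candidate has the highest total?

Uma: 6×2 + 9×1 + 6×0 + 6×1 + 7×0 = 27
Carla: 6×1 + 9×0 + 6×1 + 6×2 + 7×2 = 38
Hiro: 6×0 + 9×2 + 6×2 + 6×0 + 7×1 = 37

Carla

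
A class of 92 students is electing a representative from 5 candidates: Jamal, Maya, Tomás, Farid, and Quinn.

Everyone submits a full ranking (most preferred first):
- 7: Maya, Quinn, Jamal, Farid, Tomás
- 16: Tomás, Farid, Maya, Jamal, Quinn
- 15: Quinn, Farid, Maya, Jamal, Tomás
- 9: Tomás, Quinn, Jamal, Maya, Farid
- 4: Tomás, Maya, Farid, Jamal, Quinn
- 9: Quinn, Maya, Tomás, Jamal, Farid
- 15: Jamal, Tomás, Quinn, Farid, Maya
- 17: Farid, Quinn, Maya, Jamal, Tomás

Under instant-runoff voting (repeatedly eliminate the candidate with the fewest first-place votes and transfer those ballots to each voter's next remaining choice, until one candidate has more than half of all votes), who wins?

Quinn

Round 1: Jamal 15, Maya 7, Tomás 29, Farid 17, Quinn 24. Maya eliminated.
Round 2: Jamal 15, Tomás 29, Farid 17, Quinn 31. Jamal eliminated.
Round 3: Tomás 44, Farid 17, Quinn 31. Farid eliminated.
Round 4: Tomás 44, Quinn 48. Quinn has a majority (≥47).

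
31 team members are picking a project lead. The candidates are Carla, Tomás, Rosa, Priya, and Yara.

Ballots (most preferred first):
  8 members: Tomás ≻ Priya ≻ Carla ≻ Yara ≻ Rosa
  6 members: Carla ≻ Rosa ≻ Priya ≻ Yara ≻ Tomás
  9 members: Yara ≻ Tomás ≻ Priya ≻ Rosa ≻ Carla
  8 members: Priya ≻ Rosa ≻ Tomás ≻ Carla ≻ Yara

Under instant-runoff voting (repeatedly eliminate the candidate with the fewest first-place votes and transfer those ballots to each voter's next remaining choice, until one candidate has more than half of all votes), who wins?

Priya

Round 1: Carla 6, Tomás 8, Rosa 0, Priya 8, Yara 9. Rosa eliminated.
Round 2: Carla 6, Tomás 8, Priya 8, Yara 9. Carla eliminated.
Round 3: Tomás 8, Priya 14, Yara 9. Tomás eliminated.
Round 4: Priya 22, Yara 9. Priya has a majority (≥16).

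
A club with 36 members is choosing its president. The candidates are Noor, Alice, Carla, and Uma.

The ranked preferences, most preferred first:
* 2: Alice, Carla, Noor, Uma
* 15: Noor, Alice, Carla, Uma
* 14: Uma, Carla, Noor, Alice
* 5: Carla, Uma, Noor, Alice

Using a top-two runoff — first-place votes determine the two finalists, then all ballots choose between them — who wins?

Round 1 first-place votes: Noor 15, Alice 2, Carla 5, Uma 14. Noor and Uma advance.
Runoff: Noor is ranked above Uma on 17 ballots, Uma above Noor on 19.

Uma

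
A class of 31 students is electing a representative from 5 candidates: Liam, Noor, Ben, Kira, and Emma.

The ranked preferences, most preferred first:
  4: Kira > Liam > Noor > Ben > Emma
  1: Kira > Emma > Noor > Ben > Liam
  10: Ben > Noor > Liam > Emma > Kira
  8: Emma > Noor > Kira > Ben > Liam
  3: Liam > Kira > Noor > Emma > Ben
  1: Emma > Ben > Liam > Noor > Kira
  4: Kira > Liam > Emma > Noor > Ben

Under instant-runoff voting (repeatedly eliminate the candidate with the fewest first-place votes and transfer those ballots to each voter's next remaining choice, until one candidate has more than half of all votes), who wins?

Kira

Round 1: Liam 3, Noor 0, Ben 10, Kira 9, Emma 9. Noor eliminated.
Round 2: Liam 3, Ben 10, Kira 9, Emma 9. Liam eliminated.
Round 3: Ben 10, Kira 12, Emma 9. Emma eliminated.
Round 4: Ben 11, Kira 20. Kira has a majority (≥16).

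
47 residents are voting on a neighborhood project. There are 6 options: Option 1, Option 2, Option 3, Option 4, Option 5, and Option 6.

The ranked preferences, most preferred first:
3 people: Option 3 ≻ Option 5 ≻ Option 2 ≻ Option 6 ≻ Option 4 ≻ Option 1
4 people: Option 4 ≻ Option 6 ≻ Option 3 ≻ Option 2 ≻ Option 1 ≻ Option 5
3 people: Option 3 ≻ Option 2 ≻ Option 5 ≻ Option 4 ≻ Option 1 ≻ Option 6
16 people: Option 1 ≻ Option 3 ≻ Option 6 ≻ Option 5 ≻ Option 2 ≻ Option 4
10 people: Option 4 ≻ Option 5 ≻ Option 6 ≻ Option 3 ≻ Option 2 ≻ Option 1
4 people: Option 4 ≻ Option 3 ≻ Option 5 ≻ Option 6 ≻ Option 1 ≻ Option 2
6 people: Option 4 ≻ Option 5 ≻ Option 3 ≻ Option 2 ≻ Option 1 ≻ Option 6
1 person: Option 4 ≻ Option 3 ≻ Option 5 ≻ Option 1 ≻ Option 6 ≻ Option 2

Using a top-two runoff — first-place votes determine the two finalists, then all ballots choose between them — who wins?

Option 4

Round 1 first-place votes: Option 1 16, Option 2 0, Option 3 6, Option 4 25, Option 5 0, Option 6 0. Option 4 and Option 1 advance.
Runoff: Option 4 is ranked above Option 1 on 31 ballots, Option 1 above Option 4 on 16.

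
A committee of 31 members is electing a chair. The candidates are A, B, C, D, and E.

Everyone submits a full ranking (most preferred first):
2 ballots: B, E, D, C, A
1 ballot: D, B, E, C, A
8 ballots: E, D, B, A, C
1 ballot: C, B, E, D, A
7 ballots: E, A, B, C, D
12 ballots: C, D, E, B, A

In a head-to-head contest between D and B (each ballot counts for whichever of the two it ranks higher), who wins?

D

D is ranked above B on 21 ballots; B above D on 10.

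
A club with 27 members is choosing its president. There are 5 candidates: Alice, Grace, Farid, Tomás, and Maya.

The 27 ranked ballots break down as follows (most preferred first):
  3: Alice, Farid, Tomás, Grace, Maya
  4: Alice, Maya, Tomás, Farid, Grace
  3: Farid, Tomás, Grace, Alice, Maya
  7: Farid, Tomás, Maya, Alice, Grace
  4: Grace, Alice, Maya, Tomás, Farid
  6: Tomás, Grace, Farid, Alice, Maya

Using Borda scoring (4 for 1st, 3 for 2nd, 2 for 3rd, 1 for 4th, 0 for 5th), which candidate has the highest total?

Alice: 3×4 + 4×4 + 3×1 + 7×1 + 4×3 + 6×1 = 56
Grace: 3×1 + 4×0 + 3×2 + 7×0 + 4×4 + 6×3 = 43
Farid: 3×3 + 4×1 + 3×4 + 7×4 + 4×0 + 6×2 = 65
Tomás: 3×2 + 4×2 + 3×3 + 7×3 + 4×1 + 6×4 = 72
Maya: 3×0 + 4×3 + 3×0 + 7×2 + 4×2 + 6×0 = 34

Tomás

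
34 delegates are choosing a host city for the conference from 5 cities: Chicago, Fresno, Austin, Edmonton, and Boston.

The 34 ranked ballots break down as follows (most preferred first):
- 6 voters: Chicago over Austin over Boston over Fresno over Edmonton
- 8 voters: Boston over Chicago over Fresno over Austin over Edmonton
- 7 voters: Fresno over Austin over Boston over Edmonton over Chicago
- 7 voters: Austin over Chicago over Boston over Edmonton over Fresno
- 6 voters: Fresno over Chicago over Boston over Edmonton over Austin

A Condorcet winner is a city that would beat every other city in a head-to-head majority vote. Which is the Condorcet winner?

Chicago

Chicago vs Fresno: 21–13
Chicago vs Austin: 20–14
Chicago vs Edmonton: 27–7
Chicago vs Boston: 19–15
Chicago beats every other city.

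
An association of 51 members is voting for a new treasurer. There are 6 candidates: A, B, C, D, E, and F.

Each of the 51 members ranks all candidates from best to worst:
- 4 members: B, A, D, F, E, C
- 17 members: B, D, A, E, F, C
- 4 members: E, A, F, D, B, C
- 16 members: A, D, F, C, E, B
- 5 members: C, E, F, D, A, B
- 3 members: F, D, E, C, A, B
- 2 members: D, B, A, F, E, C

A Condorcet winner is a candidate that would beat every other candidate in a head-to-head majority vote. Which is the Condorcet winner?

D vs A: 27–24
D vs B: 30–21
D vs C: 46–5
D vs E: 42–9
D vs F: 39–12
D beats every other candidate.

D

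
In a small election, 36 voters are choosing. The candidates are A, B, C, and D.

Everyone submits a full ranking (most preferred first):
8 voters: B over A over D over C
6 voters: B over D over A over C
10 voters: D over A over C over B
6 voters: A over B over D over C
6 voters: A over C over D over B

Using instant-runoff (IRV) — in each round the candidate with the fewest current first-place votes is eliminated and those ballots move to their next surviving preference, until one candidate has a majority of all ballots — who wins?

A

Round 1: A 12, B 14, C 0, D 10. C eliminated.
Round 2: A 12, B 14, D 10. D eliminated.
Round 3: A 22, B 14. A has a majority (≥19).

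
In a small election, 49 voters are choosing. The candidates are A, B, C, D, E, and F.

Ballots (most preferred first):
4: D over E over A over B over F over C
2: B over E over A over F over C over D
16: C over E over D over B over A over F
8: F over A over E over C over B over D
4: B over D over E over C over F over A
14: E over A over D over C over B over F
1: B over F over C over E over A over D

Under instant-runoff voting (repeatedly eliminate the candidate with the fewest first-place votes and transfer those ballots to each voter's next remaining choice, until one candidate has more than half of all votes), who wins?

Round 1: A 0, B 7, C 16, D 4, E 14, F 8. A eliminated.
Round 2: B 7, C 16, D 4, E 14, F 8. D eliminated.
Round 3: B 7, C 16, E 18, F 8. B eliminated.
Round 4: C 16, E 24, F 9. F eliminated.
Round 5: C 17, E 32. E has a majority (≥25).

E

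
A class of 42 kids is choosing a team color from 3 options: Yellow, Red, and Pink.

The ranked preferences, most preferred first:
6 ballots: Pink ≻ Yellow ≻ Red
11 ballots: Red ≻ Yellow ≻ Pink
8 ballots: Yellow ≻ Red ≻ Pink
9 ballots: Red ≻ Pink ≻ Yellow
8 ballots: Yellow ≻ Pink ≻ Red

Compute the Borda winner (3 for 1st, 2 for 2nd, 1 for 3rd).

Yellow: 6×2 + 11×2 + 8×3 + 9×1 + 8×3 = 91
Red: 6×1 + 11×3 + 8×2 + 9×3 + 8×1 = 90
Pink: 6×3 + 11×1 + 8×1 + 9×2 + 8×2 = 71

Yellow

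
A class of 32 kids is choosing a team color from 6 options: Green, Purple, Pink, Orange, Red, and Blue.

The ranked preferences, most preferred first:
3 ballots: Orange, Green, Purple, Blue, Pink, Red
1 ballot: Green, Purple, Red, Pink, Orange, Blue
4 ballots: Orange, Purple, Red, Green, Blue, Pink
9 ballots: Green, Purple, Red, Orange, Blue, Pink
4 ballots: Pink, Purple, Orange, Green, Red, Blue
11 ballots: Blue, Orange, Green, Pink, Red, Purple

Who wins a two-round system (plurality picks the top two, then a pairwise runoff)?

Green

Round 1 first-place votes: Green 10, Purple 0, Pink 4, Orange 7, Red 0, Blue 11. Blue and Green advance.
Runoff: Blue is ranked above Green on 11 ballots, Green above Blue on 21.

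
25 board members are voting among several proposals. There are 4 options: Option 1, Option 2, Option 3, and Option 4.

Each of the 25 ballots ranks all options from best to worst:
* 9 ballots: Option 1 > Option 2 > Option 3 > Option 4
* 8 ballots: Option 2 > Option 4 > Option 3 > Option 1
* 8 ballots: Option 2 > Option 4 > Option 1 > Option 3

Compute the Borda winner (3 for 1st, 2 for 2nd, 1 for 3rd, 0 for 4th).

Option 1: 9×3 + 8×0 + 8×1 = 35
Option 2: 9×2 + 8×3 + 8×3 = 66
Option 3: 9×1 + 8×1 + 8×0 = 17
Option 4: 9×0 + 8×2 + 8×2 = 32

Option 2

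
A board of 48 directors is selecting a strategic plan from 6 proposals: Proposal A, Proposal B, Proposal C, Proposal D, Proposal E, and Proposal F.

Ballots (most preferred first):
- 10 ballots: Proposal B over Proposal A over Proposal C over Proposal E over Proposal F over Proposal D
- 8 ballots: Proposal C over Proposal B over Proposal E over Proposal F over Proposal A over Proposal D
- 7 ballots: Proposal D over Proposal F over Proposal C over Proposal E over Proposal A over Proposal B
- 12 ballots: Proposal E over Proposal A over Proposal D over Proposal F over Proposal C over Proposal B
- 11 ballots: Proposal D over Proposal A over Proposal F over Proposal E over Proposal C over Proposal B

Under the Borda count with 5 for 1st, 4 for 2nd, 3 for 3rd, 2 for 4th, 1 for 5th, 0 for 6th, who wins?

Proposal A

Proposal A: 10×4 + 8×1 + 7×1 + 12×4 + 11×4 = 147
Proposal B: 10×5 + 8×4 + 7×0 + 12×0 + 11×0 = 82
Proposal C: 10×3 + 8×5 + 7×3 + 12×1 + 11×1 = 114
Proposal D: 10×0 + 8×0 + 7×5 + 12×3 + 11×5 = 126
Proposal E: 10×2 + 8×3 + 7×2 + 12×5 + 11×2 = 140
Proposal F: 10×1 + 8×2 + 7×4 + 12×2 + 11×3 = 111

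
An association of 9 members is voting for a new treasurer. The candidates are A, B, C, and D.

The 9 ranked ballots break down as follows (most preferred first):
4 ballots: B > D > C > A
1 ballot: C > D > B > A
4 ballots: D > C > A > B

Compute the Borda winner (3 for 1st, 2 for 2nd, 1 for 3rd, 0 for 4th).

D

A: 4×0 + 1×0 + 4×1 = 4
B: 4×3 + 1×1 + 4×0 = 13
C: 4×1 + 1×3 + 4×2 = 15
D: 4×2 + 1×2 + 4×3 = 22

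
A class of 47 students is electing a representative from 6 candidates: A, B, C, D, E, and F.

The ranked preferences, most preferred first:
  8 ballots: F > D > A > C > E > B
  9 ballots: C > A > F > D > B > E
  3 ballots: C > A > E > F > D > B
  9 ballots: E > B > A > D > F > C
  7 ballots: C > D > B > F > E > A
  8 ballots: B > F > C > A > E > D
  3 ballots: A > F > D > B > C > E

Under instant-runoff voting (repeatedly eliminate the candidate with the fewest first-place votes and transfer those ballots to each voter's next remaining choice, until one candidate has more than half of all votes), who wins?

F

Round 1: A 3, B 8, C 19, D 0, E 9, F 8. D eliminated.
Round 2: A 3, B 8, C 19, E 9, F 8. A eliminated.
Round 3: B 8, C 19, E 9, F 11. B eliminated.
Round 4: C 19, E 9, F 19. E eliminated.
Round 5: C 19, F 28. F has a majority (≥24).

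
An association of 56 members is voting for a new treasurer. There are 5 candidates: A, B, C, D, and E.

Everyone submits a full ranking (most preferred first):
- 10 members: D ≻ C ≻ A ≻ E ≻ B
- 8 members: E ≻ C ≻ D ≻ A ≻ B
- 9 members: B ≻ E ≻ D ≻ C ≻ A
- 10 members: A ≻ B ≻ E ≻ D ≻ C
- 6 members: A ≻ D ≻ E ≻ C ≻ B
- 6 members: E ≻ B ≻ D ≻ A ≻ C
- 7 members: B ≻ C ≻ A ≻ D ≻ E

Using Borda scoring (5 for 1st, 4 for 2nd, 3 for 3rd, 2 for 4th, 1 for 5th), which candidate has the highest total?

A: 10×3 + 8×2 + 9×1 + 10×5 + 6×5 + 6×2 + 7×3 = 168
B: 10×1 + 8×1 + 9×5 + 10×4 + 6×1 + 6×4 + 7×5 = 168
C: 10×4 + 8×4 + 9×2 + 10×1 + 6×2 + 6×1 + 7×4 = 146
D: 10×5 + 8×3 + 9×3 + 10×2 + 6×4 + 6×3 + 7×2 = 177
E: 10×2 + 8×5 + 9×4 + 10×3 + 6×3 + 6×5 + 7×1 = 181

E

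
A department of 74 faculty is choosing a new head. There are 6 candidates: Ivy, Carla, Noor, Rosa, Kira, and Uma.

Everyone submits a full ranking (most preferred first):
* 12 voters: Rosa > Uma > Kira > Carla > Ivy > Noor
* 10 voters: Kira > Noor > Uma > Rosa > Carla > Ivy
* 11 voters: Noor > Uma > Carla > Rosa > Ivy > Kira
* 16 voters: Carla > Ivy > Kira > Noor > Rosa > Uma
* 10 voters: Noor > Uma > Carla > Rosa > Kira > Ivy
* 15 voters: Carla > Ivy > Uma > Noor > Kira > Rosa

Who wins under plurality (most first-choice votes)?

First-place votes: Ivy 0, Carla 31, Noor 21, Rosa 12, Kira 10, Uma 0.

Carla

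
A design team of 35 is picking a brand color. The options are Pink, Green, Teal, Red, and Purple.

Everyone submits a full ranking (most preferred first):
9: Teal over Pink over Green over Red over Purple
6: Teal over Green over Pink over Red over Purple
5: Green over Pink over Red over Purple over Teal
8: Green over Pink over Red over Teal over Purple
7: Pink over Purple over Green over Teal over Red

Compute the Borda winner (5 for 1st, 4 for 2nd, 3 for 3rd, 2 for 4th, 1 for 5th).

Pink

Pink: 9×4 + 6×3 + 5×4 + 8×4 + 7×5 = 141
Green: 9×3 + 6×4 + 5×5 + 8×5 + 7×3 = 137
Teal: 9×5 + 6×5 + 5×1 + 8×2 + 7×2 = 110
Red: 9×2 + 6×2 + 5×3 + 8×3 + 7×1 = 76
Purple: 9×1 + 6×1 + 5×2 + 8×1 + 7×4 = 61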